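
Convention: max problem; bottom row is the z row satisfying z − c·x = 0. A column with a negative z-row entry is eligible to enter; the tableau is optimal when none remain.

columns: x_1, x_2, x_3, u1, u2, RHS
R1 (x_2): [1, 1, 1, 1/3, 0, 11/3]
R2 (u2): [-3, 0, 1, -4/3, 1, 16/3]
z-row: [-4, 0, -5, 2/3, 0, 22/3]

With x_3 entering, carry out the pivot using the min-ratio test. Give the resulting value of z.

77/3

Ratio test on column x_3 — row 1: (11/3)/1 = 11/3; row 2: (16/3)/1 = 16/3. Minimum is 11/3 at row 1 (x_2 leaves); pivot element 1.
Pivot on row 1; the z-row RHS becomes 22/3 − (-5)·(11/3) = 77/3.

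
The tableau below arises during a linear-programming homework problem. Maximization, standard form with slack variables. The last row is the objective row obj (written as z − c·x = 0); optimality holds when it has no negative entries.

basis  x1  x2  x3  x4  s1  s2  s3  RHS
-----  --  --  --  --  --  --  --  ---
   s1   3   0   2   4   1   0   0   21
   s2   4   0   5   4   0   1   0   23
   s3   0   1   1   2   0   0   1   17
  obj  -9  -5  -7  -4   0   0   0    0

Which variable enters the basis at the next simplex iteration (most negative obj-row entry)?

x1

Negative obj-row entries: x1: -9, x2: -5, x3: -7, x4: -4.
The most negative is -9 in column x1, so x1 enters.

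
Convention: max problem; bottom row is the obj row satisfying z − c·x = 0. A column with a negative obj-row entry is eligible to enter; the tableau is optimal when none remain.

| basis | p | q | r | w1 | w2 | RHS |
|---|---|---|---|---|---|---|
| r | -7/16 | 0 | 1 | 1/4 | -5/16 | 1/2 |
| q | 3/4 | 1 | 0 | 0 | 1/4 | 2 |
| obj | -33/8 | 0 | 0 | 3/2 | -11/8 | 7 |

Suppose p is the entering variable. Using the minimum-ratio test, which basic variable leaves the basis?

q

Column p entries and ratios — r: -7/16 ≤ 0, skip; q: 2/(3/4) = 8/3.
Smallest ratio is 8/3 in the row of q, so q leaves.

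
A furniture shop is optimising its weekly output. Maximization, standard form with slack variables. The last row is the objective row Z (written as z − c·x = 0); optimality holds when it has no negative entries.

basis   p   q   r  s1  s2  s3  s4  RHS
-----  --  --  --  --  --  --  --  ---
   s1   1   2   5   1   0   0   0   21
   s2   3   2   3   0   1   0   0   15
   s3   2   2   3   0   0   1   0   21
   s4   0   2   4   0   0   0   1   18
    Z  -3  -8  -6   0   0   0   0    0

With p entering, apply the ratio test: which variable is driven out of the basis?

s2

Column p entries and ratios — s1: 21/1 = 21; s2: 15/3 = 5; s3: 21/2 = 21/2; s4: 0 ≤ 0, skip.
Smallest ratio is 5 in the row of s2, so s2 leaves.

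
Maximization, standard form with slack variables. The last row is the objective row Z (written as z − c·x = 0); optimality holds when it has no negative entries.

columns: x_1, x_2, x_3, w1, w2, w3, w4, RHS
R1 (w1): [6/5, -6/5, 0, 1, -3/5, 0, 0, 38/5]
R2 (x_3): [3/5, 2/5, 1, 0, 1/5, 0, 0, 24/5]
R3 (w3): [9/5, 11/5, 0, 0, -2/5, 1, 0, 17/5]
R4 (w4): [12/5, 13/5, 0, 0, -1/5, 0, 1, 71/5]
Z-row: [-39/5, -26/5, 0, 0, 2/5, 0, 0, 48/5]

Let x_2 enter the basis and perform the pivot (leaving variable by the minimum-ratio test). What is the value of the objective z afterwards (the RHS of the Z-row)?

194/11

Ratio test on column x_2 — row 1: entry -6/5 ≤ 0; row 2: (24/5)/(2/5) = 12; row 3: (17/5)/(11/5) = 17/11; row 4: (71/5)/(13/5) = 71/13. Minimum is 17/11 at row 3 (w3 leaves); pivot element 11/5.
Pivot on row 3; the Z-row RHS becomes 48/5 − (-26/5)·(17/11) = 194/11.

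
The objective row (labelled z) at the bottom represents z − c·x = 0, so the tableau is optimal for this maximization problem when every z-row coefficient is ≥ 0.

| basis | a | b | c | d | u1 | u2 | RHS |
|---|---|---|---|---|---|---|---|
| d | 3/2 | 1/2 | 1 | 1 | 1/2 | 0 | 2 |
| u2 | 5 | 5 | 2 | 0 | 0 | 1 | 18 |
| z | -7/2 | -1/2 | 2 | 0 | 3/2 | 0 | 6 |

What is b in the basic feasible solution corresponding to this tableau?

0

b is not in the basis, so in the current basic feasible solution b = 0.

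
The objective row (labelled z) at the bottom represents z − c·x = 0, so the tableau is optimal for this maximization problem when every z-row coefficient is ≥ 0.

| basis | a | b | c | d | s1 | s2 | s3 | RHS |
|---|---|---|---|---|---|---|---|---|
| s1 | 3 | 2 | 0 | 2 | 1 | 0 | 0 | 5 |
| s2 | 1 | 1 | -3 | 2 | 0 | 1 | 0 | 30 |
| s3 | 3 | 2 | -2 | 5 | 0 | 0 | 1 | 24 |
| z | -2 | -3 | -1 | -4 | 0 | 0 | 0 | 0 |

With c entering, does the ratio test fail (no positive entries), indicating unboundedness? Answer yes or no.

Every constraint-row entry in column c is ≤ 0, so increasing c is unbounded.

yes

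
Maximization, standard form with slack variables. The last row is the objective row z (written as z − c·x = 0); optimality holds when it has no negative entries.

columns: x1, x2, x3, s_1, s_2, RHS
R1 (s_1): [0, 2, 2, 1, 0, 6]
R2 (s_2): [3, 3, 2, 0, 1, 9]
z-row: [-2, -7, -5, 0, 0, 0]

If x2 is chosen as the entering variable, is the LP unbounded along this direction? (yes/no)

Column x2 has positive entries in row(s) 1, 2, so the ratio test bounds it — not unbounded.

no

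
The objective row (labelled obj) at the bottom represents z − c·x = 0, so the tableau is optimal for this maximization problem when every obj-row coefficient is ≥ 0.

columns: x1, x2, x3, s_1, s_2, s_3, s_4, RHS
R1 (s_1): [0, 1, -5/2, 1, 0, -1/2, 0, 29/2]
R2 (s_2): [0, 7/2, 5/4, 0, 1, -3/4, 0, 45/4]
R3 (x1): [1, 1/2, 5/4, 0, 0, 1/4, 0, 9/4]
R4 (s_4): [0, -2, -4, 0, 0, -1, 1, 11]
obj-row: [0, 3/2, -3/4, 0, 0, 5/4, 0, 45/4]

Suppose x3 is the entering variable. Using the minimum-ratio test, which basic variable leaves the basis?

x1

Column x3 entries and ratios — s_1: -5/2 ≤ 0, skip; s_2: (45/4)/(5/4) = 9; x1: (9/4)/(5/4) = 9/5; s_4: -4 ≤ 0, skip.
Smallest ratio is 9/5 in the row of x1, so x1 leaves.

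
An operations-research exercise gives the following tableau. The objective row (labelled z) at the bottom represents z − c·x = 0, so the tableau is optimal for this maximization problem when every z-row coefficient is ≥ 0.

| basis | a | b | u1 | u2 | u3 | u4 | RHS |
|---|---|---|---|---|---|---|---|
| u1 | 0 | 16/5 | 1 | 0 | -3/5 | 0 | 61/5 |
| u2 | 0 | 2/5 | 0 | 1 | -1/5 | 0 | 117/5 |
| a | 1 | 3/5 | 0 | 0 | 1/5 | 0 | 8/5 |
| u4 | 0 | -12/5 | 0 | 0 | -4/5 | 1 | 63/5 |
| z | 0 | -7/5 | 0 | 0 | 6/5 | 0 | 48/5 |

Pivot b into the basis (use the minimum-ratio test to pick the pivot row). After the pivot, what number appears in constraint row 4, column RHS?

19

Ratio test on column b — row 1: (61/5)/(16/5) = 61/16; row 2: (117/5)/(2/5) = 117/2; row 3: (8/5)/(3/5) = 8/3; row 4: entry -12/5 ≤ 0. Minimum is 8/3 at row 3 (a leaves); pivot element 3/5.
Divide row 3 by 3/5; eliminate column b from the other rows.
Row 4 update in column RHS: 63/5 − (-12/5)·(8/3) = 19.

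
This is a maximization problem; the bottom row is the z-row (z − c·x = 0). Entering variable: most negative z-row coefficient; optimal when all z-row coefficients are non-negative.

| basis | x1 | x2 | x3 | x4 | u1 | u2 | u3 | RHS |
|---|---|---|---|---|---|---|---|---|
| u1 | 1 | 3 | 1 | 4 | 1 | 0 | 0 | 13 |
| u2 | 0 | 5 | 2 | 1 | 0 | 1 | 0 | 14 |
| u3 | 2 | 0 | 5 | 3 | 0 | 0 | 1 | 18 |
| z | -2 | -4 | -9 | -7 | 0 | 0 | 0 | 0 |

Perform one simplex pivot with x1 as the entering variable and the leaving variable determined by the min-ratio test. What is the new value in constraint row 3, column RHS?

Ratio test on column x1 — row 1: 13/1 = 13; row 2: entry 0 ≤ 0; row 3: 18/2 = 9. Minimum is 9 at row 3 (u3 leaves); pivot element 2.
Divide row 3 by 2; eliminate column x1 from the other rows.
In the new row 3, the RHS entry is the old entry divided by the pivot: 18/2 = 9.

9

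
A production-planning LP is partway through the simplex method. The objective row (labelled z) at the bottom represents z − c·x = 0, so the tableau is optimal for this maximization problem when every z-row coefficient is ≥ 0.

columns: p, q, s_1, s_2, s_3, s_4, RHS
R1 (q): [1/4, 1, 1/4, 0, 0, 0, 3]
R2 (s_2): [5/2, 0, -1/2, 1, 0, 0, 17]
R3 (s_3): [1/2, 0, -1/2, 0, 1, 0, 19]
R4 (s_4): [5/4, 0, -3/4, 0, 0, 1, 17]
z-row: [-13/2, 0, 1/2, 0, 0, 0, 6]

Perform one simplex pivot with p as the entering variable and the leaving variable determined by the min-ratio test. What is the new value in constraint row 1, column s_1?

Ratio test on column p — row 1: 3/(1/4) = 12; row 2: 17/(5/2) = 34/5; row 3: 19/(1/2) = 38; row 4: 17/(5/4) = 68/5. Minimum is 34/5 at row 2 (s_2 leaves); pivot element 5/2.
Divide row 2 by 5/2; eliminate column p from the other rows.
Row 1 update in column s_1: 1/4 − (1/4)·(-1/5) = 3/10.

3/10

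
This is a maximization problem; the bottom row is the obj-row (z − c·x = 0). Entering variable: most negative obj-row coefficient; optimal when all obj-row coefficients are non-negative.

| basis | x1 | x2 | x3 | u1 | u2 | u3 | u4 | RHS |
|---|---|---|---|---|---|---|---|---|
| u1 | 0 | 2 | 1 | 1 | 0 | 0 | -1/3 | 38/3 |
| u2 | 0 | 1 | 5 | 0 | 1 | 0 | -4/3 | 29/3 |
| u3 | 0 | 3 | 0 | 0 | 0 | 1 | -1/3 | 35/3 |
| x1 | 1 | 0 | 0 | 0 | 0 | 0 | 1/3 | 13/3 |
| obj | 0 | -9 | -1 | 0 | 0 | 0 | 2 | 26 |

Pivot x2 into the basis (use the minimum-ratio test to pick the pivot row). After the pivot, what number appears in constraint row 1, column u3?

-2/3

Ratio test on column x2 — row 1: (38/3)/2 = 19/3; row 2: (29/3)/1 = 29/3; row 3: (35/3)/3 = 35/9; row 4: entry 0 ≤ 0. Minimum is 35/9 at row 3 (u3 leaves); pivot element 3.
Divide row 3 by 3; eliminate column x2 from the other rows.
Row 1 update in column u3: 0 − 2·(1/3) = -2/3.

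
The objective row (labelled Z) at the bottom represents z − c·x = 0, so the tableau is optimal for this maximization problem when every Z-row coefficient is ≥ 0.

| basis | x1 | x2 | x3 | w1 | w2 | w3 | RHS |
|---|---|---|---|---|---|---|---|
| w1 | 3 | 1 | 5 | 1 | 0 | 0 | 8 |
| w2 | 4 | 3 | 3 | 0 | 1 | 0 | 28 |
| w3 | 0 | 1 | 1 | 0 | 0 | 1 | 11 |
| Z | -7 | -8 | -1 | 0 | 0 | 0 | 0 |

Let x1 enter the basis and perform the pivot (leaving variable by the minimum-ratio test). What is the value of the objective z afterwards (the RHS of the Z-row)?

Ratio test on column x1 — row 1: 8/3 = 8/3; row 2: 28/4 = 7; row 3: entry 0 ≤ 0. Minimum is 8/3 at row 1 (w1 leaves); pivot element 3.
Pivot on row 1; the Z-row RHS becomes 0 − (-7)·(8/3) = 56/3.

56/3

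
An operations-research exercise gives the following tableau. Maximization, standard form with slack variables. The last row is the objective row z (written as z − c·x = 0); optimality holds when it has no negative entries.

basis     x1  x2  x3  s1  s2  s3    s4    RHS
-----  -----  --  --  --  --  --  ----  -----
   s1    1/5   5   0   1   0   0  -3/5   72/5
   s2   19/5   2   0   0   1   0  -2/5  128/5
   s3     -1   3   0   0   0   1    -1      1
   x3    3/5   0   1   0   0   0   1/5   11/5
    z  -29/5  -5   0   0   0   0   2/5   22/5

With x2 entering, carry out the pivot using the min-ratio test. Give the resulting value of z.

Ratio test on column x2 — row 1: (72/5)/5 = 72/25; row 2: (128/5)/2 = 64/5; row 3: 1/3 = 1/3; row 4: entry 0 ≤ 0. Minimum is 1/3 at row 3 (s3 leaves); pivot element 3.
Pivot on row 3; the z-row RHS becomes 22/5 − (-5)·(1/3) = 91/15.

91/15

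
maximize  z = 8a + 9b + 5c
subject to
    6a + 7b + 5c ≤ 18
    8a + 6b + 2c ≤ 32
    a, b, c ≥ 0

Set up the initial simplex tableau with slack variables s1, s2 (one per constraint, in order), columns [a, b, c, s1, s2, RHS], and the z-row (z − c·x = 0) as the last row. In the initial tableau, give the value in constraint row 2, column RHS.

32

The RHS of constraint 2 is b_2 = 32.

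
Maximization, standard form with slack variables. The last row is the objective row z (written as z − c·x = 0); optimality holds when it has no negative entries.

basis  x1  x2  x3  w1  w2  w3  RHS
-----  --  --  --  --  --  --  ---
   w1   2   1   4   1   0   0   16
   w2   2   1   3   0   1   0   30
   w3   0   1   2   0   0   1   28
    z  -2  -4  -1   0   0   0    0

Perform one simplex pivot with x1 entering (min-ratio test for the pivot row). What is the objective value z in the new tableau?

16

Ratio test on column x1 — row 1: 16/2 = 8; row 2: 30/2 = 15; row 3: entry 0 ≤ 0. Minimum is 8 at row 1 (w1 leaves); pivot element 2.
Pivot on row 1; the z-row RHS becomes 0 − (-2)·8 = 16.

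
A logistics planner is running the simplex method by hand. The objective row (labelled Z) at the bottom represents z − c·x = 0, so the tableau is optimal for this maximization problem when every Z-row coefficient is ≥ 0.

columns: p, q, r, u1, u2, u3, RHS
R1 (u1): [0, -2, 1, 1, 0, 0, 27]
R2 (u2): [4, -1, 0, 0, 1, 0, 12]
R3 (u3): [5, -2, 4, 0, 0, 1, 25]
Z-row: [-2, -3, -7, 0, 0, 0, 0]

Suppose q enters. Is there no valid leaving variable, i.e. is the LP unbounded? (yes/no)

Every constraint-row entry in column q is ≤ 0, so increasing q is unbounded.

yes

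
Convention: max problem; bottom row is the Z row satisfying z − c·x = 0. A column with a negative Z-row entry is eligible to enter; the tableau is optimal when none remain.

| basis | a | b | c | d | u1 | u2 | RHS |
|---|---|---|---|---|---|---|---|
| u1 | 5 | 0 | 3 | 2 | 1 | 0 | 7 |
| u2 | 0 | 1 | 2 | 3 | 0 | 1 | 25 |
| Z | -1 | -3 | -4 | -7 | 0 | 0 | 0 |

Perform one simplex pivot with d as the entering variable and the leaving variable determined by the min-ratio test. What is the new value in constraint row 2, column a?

Ratio test on column d — row 1: 7/2 = 7/2; row 2: 25/3 = 25/3. Minimum is 7/2 at row 1 (u1 leaves); pivot element 2.
Divide row 1 by 2; eliminate column d from the other rows.
Row 2 update in column a: 0 − 3·(5/2) = -15/2.

-15/2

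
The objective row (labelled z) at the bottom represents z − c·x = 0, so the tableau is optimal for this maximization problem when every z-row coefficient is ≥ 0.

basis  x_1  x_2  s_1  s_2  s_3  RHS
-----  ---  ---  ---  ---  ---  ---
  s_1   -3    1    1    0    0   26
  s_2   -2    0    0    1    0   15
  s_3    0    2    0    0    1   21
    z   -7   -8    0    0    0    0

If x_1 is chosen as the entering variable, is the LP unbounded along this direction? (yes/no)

Every constraint-row entry in column x_1 is ≤ 0, so increasing x_1 is unbounded.

yes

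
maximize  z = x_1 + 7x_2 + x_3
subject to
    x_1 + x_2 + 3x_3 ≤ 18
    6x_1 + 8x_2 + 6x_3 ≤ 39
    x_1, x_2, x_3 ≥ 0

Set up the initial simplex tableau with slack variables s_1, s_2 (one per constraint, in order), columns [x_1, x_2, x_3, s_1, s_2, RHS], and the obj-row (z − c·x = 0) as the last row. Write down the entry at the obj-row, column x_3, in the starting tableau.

The obj-row carries the negated objective coefficients: the x_3 entry is -1.

-1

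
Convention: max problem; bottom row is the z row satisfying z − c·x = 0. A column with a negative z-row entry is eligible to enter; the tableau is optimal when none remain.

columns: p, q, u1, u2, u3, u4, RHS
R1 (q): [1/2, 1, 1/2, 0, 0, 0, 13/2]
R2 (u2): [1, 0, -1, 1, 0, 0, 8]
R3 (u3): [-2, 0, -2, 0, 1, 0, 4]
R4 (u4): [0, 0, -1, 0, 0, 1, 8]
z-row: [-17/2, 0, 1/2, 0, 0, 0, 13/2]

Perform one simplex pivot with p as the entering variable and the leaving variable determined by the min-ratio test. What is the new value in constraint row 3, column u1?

-4

Ratio test on column p — row 1: (13/2)/(1/2) = 13; row 2: 8/1 = 8; row 3: entry -2 ≤ 0; row 4: entry 0 ≤ 0. Minimum is 8 at row 2 (u2 leaves); pivot element 1.
Divide row 2 by 1; eliminate column p from the other rows.
Row 3 update in column u1: -2 − (-2)·(-1) = -4.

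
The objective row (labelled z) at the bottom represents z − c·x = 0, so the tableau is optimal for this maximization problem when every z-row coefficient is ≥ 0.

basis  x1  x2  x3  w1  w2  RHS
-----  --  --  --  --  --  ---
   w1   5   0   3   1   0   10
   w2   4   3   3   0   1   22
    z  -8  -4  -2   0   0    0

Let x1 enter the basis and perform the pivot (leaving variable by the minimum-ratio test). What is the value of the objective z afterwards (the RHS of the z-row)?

16

Ratio test on column x1 — row 1: 10/5 = 2; row 2: 22/4 = 11/2. Minimum is 2 at row 1 (w1 leaves); pivot element 5.
Pivot on row 1; the z-row RHS becomes 0 − (-8)·2 = 16.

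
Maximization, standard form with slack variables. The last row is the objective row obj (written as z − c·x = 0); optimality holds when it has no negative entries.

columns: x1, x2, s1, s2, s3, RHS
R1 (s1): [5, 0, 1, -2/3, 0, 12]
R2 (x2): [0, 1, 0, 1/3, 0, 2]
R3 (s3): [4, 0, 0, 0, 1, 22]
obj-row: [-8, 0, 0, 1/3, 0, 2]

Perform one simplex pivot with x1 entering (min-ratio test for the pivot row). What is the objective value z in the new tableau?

Ratio test on column x1 — row 1: 12/5 = 12/5; row 2: entry 0 ≤ 0; row 3: 22/4 = 11/2. Minimum is 12/5 at row 1 (s1 leaves); pivot element 5.
Pivot on row 1; the obj-row RHS becomes 2 − (-8)·(12/5) = 106/5.

106/5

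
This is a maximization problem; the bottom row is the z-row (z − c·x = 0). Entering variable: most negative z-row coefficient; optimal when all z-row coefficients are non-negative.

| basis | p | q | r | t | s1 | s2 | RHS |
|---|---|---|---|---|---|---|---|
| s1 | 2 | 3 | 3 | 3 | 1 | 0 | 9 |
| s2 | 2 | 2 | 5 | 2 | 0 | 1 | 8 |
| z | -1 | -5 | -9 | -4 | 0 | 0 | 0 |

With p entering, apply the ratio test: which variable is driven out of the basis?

s2

Column p entries and ratios — s1: 9/2 = 9/2; s2: 8/2 = 4.
Smallest ratio is 4 in the row of s2, so s2 leaves.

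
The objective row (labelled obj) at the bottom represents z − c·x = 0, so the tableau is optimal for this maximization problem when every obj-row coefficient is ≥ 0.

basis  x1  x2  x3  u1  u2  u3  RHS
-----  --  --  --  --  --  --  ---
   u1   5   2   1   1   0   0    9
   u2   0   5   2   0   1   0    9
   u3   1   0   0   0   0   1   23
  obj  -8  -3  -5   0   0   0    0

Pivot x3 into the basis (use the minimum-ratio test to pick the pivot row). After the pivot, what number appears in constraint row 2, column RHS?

9/2

Ratio test on column x3 — row 1: 9/1 = 9; row 2: 9/2 = 9/2; row 3: entry 0 ≤ 0. Minimum is 9/2 at row 2 (u2 leaves); pivot element 2.
Divide row 2 by 2; eliminate column x3 from the other rows.
In the new row 2, the RHS entry is the old entry divided by the pivot: 9/2 = 9/2.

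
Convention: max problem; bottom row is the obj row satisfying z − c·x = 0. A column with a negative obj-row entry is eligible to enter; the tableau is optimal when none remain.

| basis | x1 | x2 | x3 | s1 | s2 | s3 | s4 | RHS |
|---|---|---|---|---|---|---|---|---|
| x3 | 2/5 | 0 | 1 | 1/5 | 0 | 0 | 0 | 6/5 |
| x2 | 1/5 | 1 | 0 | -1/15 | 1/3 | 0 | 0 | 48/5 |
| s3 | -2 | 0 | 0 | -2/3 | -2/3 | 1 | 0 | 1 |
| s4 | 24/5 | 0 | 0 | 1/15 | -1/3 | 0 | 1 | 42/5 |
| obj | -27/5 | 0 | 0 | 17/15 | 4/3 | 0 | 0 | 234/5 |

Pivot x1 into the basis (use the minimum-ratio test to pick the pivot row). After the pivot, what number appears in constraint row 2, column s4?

-1/24

Ratio test on column x1 — row 1: (6/5)/(2/5) = 3; row 2: (48/5)/(1/5) = 48; row 3: entry -2 ≤ 0; row 4: (42/5)/(24/5) = 7/4. Minimum is 7/4 at row 4 (s4 leaves); pivot element 24/5.
Divide row 4 by 24/5; eliminate column x1 from the other rows.
Row 2 update in column s4: 0 − (1/5)·(5/24) = -1/24.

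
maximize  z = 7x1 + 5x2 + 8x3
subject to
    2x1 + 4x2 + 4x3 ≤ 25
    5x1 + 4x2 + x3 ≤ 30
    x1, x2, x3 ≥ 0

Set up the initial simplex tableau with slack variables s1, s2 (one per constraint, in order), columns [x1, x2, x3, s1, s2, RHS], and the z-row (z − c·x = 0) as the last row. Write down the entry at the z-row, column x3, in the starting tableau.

-8

The z-row carries the negated objective coefficients: the x3 entry is -8.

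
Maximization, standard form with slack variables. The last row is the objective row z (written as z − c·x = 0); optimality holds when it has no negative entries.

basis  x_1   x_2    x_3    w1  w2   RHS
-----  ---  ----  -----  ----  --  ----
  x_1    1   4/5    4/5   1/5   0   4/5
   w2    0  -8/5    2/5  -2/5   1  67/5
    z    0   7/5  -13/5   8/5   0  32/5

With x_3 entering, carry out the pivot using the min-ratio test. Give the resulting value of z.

9

Ratio test on column x_3 — row 1: (4/5)/(4/5) = 1; row 2: (67/5)/(2/5) = 67/2. Minimum is 1 at row 1 (x_1 leaves); pivot element 4/5.
Pivot on row 1; the z-row RHS becomes 32/5 − (-13/5)·1 = 9.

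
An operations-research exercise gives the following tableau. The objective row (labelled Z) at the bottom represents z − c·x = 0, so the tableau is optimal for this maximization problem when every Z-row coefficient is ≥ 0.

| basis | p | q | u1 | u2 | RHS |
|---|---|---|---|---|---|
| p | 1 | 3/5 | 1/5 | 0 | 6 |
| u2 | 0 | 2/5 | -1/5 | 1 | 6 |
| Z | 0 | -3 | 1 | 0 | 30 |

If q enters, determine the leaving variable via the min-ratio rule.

Column q entries and ratios — p: 6/(3/5) = 10; u2: 6/(2/5) = 15.
Smallest ratio is 10 in the row of p, so p leaves.

p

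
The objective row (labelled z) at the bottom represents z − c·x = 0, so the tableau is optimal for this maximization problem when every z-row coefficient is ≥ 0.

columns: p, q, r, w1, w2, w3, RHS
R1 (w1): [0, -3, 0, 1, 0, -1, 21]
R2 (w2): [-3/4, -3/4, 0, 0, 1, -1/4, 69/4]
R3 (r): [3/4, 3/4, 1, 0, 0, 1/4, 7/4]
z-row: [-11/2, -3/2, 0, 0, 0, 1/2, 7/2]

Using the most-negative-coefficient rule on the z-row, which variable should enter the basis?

p

Negative z-row entries: p: -11/2, q: -3/2.
The most negative is -11/2 in column p, so p enters.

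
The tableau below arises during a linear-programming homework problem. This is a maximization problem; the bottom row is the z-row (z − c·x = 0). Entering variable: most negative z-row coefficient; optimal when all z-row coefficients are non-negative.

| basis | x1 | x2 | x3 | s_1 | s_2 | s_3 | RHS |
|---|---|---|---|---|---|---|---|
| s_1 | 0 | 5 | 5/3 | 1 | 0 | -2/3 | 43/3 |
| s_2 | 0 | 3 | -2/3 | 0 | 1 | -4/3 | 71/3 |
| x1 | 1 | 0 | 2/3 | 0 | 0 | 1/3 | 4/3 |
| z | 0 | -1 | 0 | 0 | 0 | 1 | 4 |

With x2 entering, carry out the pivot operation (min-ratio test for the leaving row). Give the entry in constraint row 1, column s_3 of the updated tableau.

-2/15

Ratio test on column x2 — row 1: (43/3)/5 = 43/15; row 2: (71/3)/3 = 71/9; row 3: entry 0 ≤ 0. Minimum is 43/15 at row 1 (s_1 leaves); pivot element 5.
Divide row 1 by 5; eliminate column x2 from the other rows.
In the new row 1, the s_3 entry is the old entry divided by the pivot: (-2/3)/5 = -2/15.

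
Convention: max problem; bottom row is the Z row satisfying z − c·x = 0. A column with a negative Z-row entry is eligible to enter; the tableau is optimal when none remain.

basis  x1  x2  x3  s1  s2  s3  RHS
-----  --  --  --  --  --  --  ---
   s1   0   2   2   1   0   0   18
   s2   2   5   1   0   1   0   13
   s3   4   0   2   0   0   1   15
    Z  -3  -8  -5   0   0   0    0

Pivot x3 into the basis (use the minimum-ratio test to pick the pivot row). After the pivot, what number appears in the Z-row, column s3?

Ratio test on column x3 — row 1: 18/2 = 9; row 2: 13/1 = 13; row 3: 15/2 = 15/2. Minimum is 15/2 at row 3 (s3 leaves); pivot element 2.
Divide row 3 by 2; eliminate column x3 from the other rows.
Z-row update in column s3: 0 − (-5)·(1/2) = 5/2.

5/2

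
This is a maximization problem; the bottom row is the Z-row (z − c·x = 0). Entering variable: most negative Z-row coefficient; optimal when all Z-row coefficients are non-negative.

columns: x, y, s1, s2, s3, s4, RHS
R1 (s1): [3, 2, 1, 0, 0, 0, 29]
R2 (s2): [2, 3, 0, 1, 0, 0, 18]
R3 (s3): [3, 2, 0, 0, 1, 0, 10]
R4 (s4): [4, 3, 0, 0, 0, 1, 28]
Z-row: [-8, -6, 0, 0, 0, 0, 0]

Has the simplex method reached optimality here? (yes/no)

no

The Z-row has a negative entry -8 in column x, so it is not optimal.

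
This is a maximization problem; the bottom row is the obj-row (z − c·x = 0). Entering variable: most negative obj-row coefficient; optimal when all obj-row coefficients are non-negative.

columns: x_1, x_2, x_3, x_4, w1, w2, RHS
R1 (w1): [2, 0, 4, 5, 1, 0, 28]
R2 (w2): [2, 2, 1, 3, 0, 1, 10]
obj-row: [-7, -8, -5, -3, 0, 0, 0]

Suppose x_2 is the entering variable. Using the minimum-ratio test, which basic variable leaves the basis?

Column x_2 entries and ratios — w1: 0 ≤ 0, skip; w2: 10/2 = 5.
Smallest ratio is 5 in the row of w2, so w2 leaves.

w2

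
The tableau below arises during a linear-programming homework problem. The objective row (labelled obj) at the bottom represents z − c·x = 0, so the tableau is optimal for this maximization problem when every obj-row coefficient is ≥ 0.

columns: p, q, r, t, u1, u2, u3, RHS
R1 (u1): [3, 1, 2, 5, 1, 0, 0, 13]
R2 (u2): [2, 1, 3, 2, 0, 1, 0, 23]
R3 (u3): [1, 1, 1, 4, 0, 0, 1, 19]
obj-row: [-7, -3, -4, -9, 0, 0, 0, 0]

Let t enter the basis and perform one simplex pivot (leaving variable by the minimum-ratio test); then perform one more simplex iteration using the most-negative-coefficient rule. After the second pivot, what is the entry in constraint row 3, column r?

Ratio test on column t — row 1: 13/5 = 13/5; row 2: 23/2 = 23/2; row 3: 19/4 = 19/4. Minimum is 13/5 at row 1 (u1 leaves); pivot element 5.
Divide row 1 by 5; eliminate column t from the other rows.
Second iteration: most negative obj-row entry is -8/5 in column p, so p enters.
Ratio test on column p — row 1: (13/5)/(3/5) = 13/3; row 2: (89/5)/(4/5) = 89/4; row 3: entry -7/5 ≤ 0. Minimum is 13/3 at row 1 (t leaves); pivot element 3/5.
Divide row 1 by 3/5; eliminate column p from the other rows.
After both pivots, the entry at constraint row 3, column r is 1/3.

1/3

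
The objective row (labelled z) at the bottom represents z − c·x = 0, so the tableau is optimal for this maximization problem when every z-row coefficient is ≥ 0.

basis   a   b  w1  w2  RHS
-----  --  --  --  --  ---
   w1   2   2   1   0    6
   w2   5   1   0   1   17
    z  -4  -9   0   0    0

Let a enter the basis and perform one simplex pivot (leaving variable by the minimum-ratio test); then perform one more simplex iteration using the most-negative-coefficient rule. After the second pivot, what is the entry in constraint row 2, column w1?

Ratio test on column a — row 1: 6/2 = 3; row 2: 17/5 = 17/5. Minimum is 3 at row 1 (w1 leaves); pivot element 2.
Divide row 1 by 2; eliminate column a from the other rows.
Second iteration: most negative z-row entry is -5 in column b, so b enters.
Ratio test on column b — row 1: 3/1 = 3; row 2: entry -4 ≤ 0. Minimum is 3 at row 1 (a leaves); pivot element 1.
Divide row 1 by 1; eliminate column b from the other rows.
After both pivots, the entry at constraint row 2, column w1 is -1/2.

-1/2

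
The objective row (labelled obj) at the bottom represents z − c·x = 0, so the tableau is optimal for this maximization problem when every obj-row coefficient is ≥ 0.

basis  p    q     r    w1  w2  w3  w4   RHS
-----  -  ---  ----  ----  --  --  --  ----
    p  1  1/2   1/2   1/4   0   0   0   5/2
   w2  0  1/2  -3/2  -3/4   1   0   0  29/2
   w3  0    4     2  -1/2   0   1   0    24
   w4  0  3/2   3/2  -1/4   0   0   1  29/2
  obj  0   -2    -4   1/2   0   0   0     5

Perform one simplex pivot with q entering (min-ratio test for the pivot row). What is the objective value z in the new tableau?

Ratio test on column q — row 1: (5/2)/(1/2) = 5; row 2: (29/2)/(1/2) = 29; row 3: 24/4 = 6; row 4: (29/2)/(3/2) = 29/3. Minimum is 5 at row 1 (p leaves); pivot element 1/2.
Pivot on row 1; the obj-row RHS becomes 5 − (-2)·5 = 15.

15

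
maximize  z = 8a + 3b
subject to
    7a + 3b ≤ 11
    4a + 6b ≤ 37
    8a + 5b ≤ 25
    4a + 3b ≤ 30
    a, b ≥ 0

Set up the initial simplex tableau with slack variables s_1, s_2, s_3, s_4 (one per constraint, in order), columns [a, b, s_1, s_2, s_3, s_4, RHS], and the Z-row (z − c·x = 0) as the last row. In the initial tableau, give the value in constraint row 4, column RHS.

The RHS of constraint 4 is b_4 = 30.

30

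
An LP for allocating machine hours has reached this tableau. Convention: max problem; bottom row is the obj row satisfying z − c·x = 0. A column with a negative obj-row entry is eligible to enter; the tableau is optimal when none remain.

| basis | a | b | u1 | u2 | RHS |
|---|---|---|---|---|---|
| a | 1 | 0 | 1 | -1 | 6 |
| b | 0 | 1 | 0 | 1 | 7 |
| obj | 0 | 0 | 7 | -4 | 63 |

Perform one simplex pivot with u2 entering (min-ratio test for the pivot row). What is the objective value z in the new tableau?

Ratio test on column u2 — row 1: entry -1 ≤ 0; row 2: 7/1 = 7. Minimum is 7 at row 2 (b leaves); pivot element 1.
Pivot on row 2; the obj-row RHS becomes 63 − (-4)·7 = 91.

91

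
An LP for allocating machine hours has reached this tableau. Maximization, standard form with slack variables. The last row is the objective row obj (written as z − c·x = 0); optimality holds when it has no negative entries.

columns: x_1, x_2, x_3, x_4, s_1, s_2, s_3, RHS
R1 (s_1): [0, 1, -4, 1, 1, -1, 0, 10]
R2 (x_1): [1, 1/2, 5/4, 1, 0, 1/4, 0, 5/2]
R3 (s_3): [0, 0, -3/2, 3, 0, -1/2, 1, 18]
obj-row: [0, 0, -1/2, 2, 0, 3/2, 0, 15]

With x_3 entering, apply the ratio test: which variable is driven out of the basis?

Column x_3 entries and ratios — s_1: -4 ≤ 0, skip; x_1: (5/2)/(5/4) = 2; s_3: -3/2 ≤ 0, skip.
Smallest ratio is 2 in the row of x_1, so x_1 leaves.

x_1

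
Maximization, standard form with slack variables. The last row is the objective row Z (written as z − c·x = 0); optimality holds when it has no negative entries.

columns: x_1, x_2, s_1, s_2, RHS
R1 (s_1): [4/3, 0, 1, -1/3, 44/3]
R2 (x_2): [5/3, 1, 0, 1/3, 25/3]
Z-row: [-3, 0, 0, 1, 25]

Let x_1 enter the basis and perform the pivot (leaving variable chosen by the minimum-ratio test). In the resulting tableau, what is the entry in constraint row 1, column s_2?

-3/5

Ratio test on column x_1 — row 1: (44/3)/(4/3) = 11; row 2: (25/3)/(5/3) = 5. Minimum is 5 at row 2 (x_2 leaves); pivot element 5/3.
Divide row 2 by 5/3; eliminate column x_1 from the other rows.
Row 1 update in column s_2: -1/3 − (4/3)·(1/5) = -3/5.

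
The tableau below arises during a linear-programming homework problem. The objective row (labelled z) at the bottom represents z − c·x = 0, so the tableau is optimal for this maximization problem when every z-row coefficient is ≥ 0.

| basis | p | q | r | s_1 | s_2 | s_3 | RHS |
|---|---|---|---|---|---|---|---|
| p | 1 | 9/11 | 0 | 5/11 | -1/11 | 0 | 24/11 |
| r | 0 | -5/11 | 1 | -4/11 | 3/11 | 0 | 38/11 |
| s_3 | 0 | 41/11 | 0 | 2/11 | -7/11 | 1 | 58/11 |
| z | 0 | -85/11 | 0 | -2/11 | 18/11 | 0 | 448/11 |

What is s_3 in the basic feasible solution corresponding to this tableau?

s_3 is basic (row 3); its value is the RHS of that row, 58/11.

58/11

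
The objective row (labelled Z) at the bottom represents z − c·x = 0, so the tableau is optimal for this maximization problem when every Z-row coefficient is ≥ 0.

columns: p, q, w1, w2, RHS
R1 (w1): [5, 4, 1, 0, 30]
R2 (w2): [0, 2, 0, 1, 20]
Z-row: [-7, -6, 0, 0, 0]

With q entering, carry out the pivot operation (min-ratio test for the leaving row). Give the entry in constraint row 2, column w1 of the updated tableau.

-1/2

Ratio test on column q — row 1: 30/4 = 15/2; row 2: 20/2 = 10. Minimum is 15/2 at row 1 (w1 leaves); pivot element 4.
Divide row 1 by 4; eliminate column q from the other rows.
Row 2 update in column w1: 0 − 2·(1/4) = -1/2.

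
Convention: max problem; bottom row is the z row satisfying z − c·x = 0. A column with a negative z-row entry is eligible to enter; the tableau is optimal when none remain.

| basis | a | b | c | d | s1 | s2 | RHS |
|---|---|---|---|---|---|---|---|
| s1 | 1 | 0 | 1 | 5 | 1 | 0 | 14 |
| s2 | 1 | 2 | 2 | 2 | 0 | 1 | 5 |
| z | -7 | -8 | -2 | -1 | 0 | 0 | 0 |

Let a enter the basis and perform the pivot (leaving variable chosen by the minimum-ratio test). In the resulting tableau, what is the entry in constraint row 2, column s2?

1

Ratio test on column a — row 1: 14/1 = 14; row 2: 5/1 = 5. Minimum is 5 at row 2 (s2 leaves); pivot element 1.
Divide row 2 by 1; eliminate column a from the other rows.
In the new row 2, the s2 entry is the old entry divided by the pivot: 1/1 = 1.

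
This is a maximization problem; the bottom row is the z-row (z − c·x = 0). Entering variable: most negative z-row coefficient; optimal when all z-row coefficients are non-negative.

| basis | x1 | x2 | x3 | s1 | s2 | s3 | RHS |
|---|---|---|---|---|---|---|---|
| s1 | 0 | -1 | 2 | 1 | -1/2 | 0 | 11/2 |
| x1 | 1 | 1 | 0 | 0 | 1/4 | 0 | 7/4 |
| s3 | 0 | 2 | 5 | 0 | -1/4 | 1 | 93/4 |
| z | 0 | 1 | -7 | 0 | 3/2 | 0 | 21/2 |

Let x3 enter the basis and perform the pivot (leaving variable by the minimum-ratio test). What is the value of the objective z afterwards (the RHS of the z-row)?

Ratio test on column x3 — row 1: (11/2)/2 = 11/4; row 2: entry 0 ≤ 0; row 3: (93/4)/5 = 93/20. Minimum is 11/4 at row 1 (s1 leaves); pivot element 2.
Pivot on row 1; the z-row RHS becomes 21/2 − (-7)·(11/4) = 119/4.

119/4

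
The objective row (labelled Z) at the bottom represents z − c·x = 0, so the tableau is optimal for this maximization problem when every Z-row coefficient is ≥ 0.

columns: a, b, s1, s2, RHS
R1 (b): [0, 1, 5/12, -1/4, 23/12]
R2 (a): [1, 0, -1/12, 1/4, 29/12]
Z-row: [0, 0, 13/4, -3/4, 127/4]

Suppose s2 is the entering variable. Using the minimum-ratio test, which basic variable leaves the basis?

a

Column s2 entries and ratios — b: -1/4 ≤ 0, skip; a: (29/12)/(1/4) = 29/3.
Smallest ratio is 29/3 in the row of a, so a leaves.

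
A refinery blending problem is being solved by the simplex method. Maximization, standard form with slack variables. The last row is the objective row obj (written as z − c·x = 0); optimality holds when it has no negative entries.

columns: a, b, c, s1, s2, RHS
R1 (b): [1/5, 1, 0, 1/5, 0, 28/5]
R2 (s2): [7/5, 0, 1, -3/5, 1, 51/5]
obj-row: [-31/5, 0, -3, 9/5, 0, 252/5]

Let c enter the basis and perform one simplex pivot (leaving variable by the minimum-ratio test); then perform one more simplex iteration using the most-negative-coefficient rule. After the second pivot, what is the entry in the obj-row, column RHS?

669/7

Ratio test on column c — row 1: entry 0 ≤ 0; row 2: (51/5)/1 = 51/5. Minimum is 51/5 at row 2 (s2 leaves); pivot element 1.
Divide row 2 by 1; eliminate column c from the other rows.
Second iteration: most negative obj-row entry is -2 in column a, so a enters.
Ratio test on column a — row 1: (28/5)/(1/5) = 28; row 2: (51/5)/(7/5) = 51/7. Minimum is 51/7 at row 2 (c leaves); pivot element 7/5.
Divide row 2 by 7/5; eliminate column a from the other rows.
After both pivots, the entry at the obj-row, column RHS is 669/7.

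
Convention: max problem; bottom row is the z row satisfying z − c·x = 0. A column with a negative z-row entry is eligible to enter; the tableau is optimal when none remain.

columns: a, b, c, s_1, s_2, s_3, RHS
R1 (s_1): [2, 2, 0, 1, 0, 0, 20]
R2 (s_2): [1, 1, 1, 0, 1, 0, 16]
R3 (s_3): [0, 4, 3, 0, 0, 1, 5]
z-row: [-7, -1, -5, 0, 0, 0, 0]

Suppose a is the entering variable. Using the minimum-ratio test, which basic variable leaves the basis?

s_1

Column a entries and ratios — s_1: 20/2 = 10; s_2: 16/1 = 16; s_3: 0 ≤ 0, skip.
Smallest ratio is 10 in the row of s_1, so s_1 leaves.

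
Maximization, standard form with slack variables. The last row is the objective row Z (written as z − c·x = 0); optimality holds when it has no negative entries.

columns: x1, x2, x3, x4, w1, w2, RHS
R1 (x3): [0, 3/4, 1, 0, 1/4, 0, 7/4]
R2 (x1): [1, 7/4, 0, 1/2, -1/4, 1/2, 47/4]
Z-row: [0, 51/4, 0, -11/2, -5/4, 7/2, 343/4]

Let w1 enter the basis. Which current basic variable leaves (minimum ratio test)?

x3

Column w1 entries and ratios — x3: (7/4)/(1/4) = 7; x1: -1/4 ≤ 0, skip.
Smallest ratio is 7 in the row of x3, so x3 leaves.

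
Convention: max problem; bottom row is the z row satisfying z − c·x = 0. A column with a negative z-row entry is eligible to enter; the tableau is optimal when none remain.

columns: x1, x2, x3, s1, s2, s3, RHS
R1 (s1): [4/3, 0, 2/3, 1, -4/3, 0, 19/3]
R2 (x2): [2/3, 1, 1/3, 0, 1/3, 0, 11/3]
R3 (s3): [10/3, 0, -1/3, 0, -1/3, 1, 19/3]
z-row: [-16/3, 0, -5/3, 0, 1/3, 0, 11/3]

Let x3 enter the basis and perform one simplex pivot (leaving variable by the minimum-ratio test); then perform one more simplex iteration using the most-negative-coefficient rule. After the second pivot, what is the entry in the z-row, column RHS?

Ratio test on column x3 — row 1: (19/3)/(2/3) = 19/2; row 2: (11/3)/(1/3) = 11; row 3: entry -1/3 ≤ 0. Minimum is 19/2 at row 1 (s1 leaves); pivot element 2/3.
Divide row 1 by 2/3; eliminate column x3 from the other rows.
Second iteration: most negative z-row entry is -3 in column s2, so s2 enters.
Ratio test on column s2 — row 1: entry -2 ≤ 0; row 2: (1/2)/1 = 1/2; row 3: entry -1 ≤ 0. Minimum is 1/2 at row 2 (x2 leaves); pivot element 1.
Divide row 2 by 1; eliminate column s2 from the other rows.
After both pivots, the entry at the z-row, column RHS is 21.

21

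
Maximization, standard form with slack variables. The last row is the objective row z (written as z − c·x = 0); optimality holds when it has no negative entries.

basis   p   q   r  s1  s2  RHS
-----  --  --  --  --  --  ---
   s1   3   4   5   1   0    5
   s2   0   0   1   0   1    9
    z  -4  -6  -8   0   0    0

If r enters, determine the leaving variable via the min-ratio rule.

Column r entries and ratios — s1: 5/5 = 1; s2: 9/1 = 9.
Smallest ratio is 1 in the row of s1, so s1 leaves.

s1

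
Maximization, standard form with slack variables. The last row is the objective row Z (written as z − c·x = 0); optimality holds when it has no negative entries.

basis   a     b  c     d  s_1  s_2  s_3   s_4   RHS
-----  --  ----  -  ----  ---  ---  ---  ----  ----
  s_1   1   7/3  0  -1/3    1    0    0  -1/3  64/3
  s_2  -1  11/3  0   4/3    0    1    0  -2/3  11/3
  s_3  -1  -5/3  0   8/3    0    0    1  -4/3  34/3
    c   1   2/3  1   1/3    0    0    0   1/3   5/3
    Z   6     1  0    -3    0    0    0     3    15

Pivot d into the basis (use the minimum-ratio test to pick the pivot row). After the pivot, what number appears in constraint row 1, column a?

3/4

Ratio test on column d — row 1: entry -1/3 ≤ 0; row 2: (11/3)/(4/3) = 11/4; row 3: (34/3)/(8/3) = 17/4; row 4: (5/3)/(1/3) = 5. Minimum is 11/4 at row 2 (s_2 leaves); pivot element 4/3.
Divide row 2 by 4/3; eliminate column d from the other rows.
Row 1 update in column a: 1 − (-1/3)·(-3/4) = 3/4.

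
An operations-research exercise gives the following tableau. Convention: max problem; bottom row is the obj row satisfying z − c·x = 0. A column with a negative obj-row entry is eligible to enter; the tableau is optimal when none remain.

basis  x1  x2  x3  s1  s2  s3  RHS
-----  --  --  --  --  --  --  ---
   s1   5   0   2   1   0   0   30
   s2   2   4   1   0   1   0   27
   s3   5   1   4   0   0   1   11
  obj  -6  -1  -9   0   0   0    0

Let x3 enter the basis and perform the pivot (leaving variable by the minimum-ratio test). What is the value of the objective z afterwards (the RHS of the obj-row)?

99/4

Ratio test on column x3 — row 1: 30/2 = 15; row 2: 27/1 = 27; row 3: 11/4 = 11/4. Minimum is 11/4 at row 3 (s3 leaves); pivot element 4.
Pivot on row 3; the obj-row RHS becomes 0 − (-9)·(11/4) = 99/4.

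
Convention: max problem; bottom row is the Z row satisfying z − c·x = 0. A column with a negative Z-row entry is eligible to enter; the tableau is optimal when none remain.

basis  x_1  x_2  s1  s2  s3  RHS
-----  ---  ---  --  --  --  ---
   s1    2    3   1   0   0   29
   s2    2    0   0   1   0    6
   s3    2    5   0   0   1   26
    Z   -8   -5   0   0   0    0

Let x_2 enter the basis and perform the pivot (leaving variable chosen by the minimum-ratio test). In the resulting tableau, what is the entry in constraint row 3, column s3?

Ratio test on column x_2 — row 1: 29/3 = 29/3; row 2: entry 0 ≤ 0; row 3: 26/5 = 26/5. Minimum is 26/5 at row 3 (s3 leaves); pivot element 5.
Divide row 3 by 5; eliminate column x_2 from the other rows.
In the new row 3, the s3 entry is the old entry divided by the pivot: 1/5 = 1/5.

1/5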